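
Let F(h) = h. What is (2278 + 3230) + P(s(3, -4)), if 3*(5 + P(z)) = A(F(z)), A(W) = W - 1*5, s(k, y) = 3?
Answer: 16507/3 ≈ 5502.3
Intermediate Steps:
A(W) = -5 + W (A(W) = W - 5 = -5 + W)
P(z) = -20/3 + z/3 (P(z) = -5 + (-5 + z)/3 = -5 + (-5/3 + z/3) = -20/3 + z/3)
(2278 + 3230) + P(s(3, -4)) = (2278 + 3230) + (-20/3 + (1/3)*3) = 5508 + (-20/3 + 1) = 5508 - 17/3 = 16507/3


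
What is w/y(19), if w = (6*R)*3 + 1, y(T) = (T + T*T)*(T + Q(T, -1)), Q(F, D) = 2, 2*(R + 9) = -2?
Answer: -179/7980 ≈ -0.022431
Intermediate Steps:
R = -10 (R = -9 + (½)*(-2) = -9 - 1 = -10)
y(T) = (2 + T)*(T + T²) (y(T) = (T + T*T)*(T + 2) = (T + T²)*(2 + T) = (2 + T)*(T + T²))
w = -179 (w = (6*(-10))*3 + 1 = -60*3 + 1 = -180 + 1 = -179)
w/y(19) = -179*1/(19*(2 + 19² + 3*19)) = -179*1/(19*(2 + 361 + 57)) = -179/(19*420) = -179/7980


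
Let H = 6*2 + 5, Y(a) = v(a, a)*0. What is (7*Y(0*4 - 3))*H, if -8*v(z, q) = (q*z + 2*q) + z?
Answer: 0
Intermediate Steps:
v(z, q) = -q/4 - z/8 - q*z/8 (v(z, q) = -((q*z + 2*q) + z)/8 = -((2*q + q*z) + z)/8 = -(z + 2*q + q*z)/8 = -q/4 - z/8 - q*z/8)
Y(a) = 0 (Y(a) = (-a/4 - a/8 - a*a/8)*0 = (-a/4 - a/8 - a²/8)*0 = (-3*a/8 - a²/8)*0 = 0)
H = 17 (H = 12 + 5 = 17)
(7*Y(0*4 - 3))*H = (7*0)*17 = 0*17 = 0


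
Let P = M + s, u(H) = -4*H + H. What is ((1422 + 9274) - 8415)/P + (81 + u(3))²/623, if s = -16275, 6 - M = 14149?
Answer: 156265849/18950414 ≈ 8.2460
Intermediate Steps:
u(H) = -3*H
M = -14143 (M = 6 - 1*14149 = 6 - 14149 = -14143)
P = -30418 (P = -14143 - 16275 = -30418)
((1422 + 9274) - 8415)/P + (81 + u(3))²/623 = ((1422 + 9274) - 8415)/(-30418) + (81 - 3*3)²/623 = (10696 - 8415)*(-1/30418) + (81 - 9)²*(1/623) = 2281*(-1/30418) + 72²*(1/623) = -2281/30418 + 5184*(1/623) = -2281/30418 + 5184/623 = 156265849/18950414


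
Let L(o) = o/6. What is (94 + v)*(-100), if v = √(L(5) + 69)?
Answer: -9400 - 50*√2514/3 ≈ -10236.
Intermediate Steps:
L(o) = o/6 (L(o) = o*(⅙) = o/6)
v = √2514/6 (v = √((⅙)*5 + 69) = √(⅚ + 69) = √(419/6) = √2514/6 ≈ 8.3566)
(94 + v)*(-100) = (94 + √2514/6)*(-100) = -9400 - 50*√2514/3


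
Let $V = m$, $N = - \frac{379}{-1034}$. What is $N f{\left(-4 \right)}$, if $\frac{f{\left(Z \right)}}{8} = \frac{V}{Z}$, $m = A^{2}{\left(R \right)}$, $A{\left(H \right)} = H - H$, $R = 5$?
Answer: $0$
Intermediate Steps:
$N = \frac{379}{1034}$ ($N = \left(-379\right) \left(- \frac{1}{1034}\right) = \frac{379}{1034} \approx 0.36654$)
$A{\left(H \right)} = 0$
$m = 0$ ($m = 0^{2} = 0$)
$V = 0$
$f{\left(Z \right)} = 0$ ($f{\left(Z \right)} = 8 \frac{0}{Z} = 8 \cdot 0 = 0$)
$N f{\left(-4 \right)} = \frac{379}{1034} \cdot 0 = 0$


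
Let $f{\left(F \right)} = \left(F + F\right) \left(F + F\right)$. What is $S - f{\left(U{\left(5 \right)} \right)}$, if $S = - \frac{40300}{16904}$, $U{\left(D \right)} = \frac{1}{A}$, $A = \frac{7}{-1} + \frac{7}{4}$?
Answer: $- \frac{4713539}{1863666} \approx -2.5292$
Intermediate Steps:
$A = - \frac{21}{4}$ ($A = 7 \left(-1\right) + 7 \cdot \frac{1}{4} = -7 + \frac{7}{4} = - \frac{21}{4} \approx -5.25$)
$U{\left(D \right)} = - \frac{4}{21}$ ($U{\left(D \right)} = \frac{1}{- \frac{21}{4}} = - \frac{4}{21}$)
$f{\left(F \right)} = 4 F^{2}$ ($f{\left(F \right)} = 2 F 2 F = 4 F^{2}$)
$S = - \frac{10075}{4226}$ ($S = \left(-40300\right) \frac{1}{16904} = - \frac{10075}{4226} \approx -2.3841$)
$S - f{\left(U{\left(5 \right)} \right)} = - \frac{10075}{4226} - 4 \left(- \frac{4}{21}\right)^{2} = - \frac{10075}{4226} - 4 \cdot \frac{16}{441} = - \frac{10075}{4226} - \frac{64}{441} = - \frac{4713539}{1863666}$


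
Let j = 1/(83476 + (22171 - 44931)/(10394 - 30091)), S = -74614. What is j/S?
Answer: -19697/122684034580648 ≈ -1.6055e-10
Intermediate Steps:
j = 19697/1644249532 (j = 1/(83476 - 22760/(-19697)) = 1/(83476 - 22760*(-1/19697)) = 1/(83476 + 22760/19697) = 1/(1644249532/19697) = 19697/1644249532 ≈ 1.1979e-5)
j/S = (19697/1644249532)/(-74614) = (19697/1644249532)*(-1/74614) = -19697/122684034580648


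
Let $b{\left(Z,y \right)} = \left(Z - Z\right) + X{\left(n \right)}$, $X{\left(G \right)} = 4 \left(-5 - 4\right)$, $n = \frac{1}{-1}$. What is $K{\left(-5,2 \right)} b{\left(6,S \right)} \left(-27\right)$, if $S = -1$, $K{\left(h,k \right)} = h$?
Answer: $-4860$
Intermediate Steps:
$n = -1$
$X{\left(G \right)} = -36$ ($X{\left(G \right)} = 4 \left(-9\right) = -36$)
$b{\left(Z,y \right)} = -36$ ($b{\left(Z,y \right)} = \left(Z - Z\right) - 36 = 0 - 36 = -36$)
$K{\left(-5,2 \right)} b{\left(6,S \right)} \left(-27\right) = \left(-5\right) \left(-36\right) \left(-27\right) = 180 \left(-27\right) = -4860$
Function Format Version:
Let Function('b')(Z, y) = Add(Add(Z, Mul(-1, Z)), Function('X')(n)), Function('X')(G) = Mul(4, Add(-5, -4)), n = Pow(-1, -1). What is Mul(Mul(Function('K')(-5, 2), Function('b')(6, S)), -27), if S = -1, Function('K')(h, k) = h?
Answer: -4860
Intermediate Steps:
n = -1
Function('X')(G) = -36 (Function('X')(G) = Mul(4, -9) = -36)
Function('b')(Z, y) = -36 (Function('b')(Z, y) = Add(Add(Z, Mul(-1, Z)), -36) = Add(0, -36) = -36)
Mul(Mul(Function('K')(-5, 2), Function('b')(6, S)), -27) = Mul(Mul(-5, -36), -27) = Mul(180, -27) = -4860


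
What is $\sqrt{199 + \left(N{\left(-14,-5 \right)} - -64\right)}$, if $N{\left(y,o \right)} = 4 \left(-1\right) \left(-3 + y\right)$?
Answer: $\sqrt{331} \approx 18.193$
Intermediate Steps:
$N{\left(y,o \right)} = 12 - 4 y$ ($N{\left(y,o \right)} = - 4 \left(-3 + y\right) = 12 - 4 y$)
$\sqrt{199 + \left(N{\left(-14,-5 \right)} - -64\right)} = \sqrt{199 + \left(\left(12 - -56\right) - -64\right)} = \sqrt{199 + \left(\left(12 + 56\right) + 64\right)} = \sqrt{199 + \left(68 + 64\right)} = \sqrt{199 + 132} = \sqrt{331}$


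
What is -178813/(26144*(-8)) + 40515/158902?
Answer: 18443768303/16617335552 ≈ 1.1099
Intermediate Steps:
-178813/(26144*(-8)) + 40515/158902 = -178813/(-209152) + 40515*(1/158902) = -178813*(-1/209152) + 40515/158902 = 178813/209152 + 40515/158902 = 18443768303/16617335552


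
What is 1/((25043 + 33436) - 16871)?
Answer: 1/41608 ≈ 2.4034e-5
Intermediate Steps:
1/((25043 + 33436) - 16871) = 1/(58479 - 16871) = 1/41608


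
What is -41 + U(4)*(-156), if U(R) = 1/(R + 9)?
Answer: -53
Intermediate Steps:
U(R) = 1/(9 + R)
-41 + U(4)*(-156) = -41 - 156/(9 + 4) = -41 - 156/13 = -41 + (1/13)*(-156) = -41 - 12 = -53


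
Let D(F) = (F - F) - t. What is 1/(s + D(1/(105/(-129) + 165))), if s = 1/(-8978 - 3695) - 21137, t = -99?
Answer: -12673/266614575 ≈ -4.7533e-5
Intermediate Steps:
s = -267869202/12673 (s = 1/(-12673) - 21137 = -1/12673 - 21137 = -267869202/12673 ≈ -21137.)
D(F) = 99 (D(F) = (F - F) - 1*(-99) = 0 + 99 = 99)
1/(s + D(1/(105/(-129) + 165))) = 1/(-267869202/12673 + 99) = 1/(-266614575/12673) = -12673/266614575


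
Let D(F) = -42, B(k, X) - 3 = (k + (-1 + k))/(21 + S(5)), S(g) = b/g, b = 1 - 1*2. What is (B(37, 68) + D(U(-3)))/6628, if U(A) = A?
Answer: -3691/689312 ≈ -0.0053546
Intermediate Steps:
b = -1 (b = 1 - 2 = -1)
S(g) = -1/g
B(k, X) = 307/104 + 5*k/52 (B(k, X) = 3 + (k + (-1 + k))/(21 - 1/5) = 3 + (-1 + 2*k)/(21 - 1*1/5) = 3 + (-1 + 2*k)/(21 - 1/5) = 3 + (-1 + 2*k)/(104/5) = 3 + (-1 + 2*k)*(5/104) = 3 + (-5/104 + 5*k/52) = 307/104 + 5*k/52)
(B(37, 68) + D(U(-3)))/6628 = ((307/104 + (5/52)*37) - 42)/6628 = ((307/104 + 185/52) - 42)*(1/6628) = (677/104 - 42)*(1/6628) = -3691/104*1/6628 = -3691/689312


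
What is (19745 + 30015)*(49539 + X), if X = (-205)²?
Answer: 4556224640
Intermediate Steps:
X = 42025
(19745 + 30015)*(49539 + X) = (19745 + 30015)*(49539 + 42025) = 49760*91564 = 4556224640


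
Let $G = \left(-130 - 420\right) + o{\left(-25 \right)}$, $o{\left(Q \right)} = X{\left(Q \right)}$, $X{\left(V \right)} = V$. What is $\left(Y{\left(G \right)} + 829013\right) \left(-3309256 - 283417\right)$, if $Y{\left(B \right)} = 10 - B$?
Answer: $-2980474335454$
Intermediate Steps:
$o{\left(Q \right)} = Q$
$G = -575$ ($G = \left(-130 - 420\right) - 25 = -550 - 25 = -575$)
$\left(Y{\left(G \right)} + 829013\right) \left(-3309256 - 283417\right) = \left(\left(10 - -575\right) + 829013\right) \left(-3309256 - 283417\right) = \left(\left(10 + 575\right) + 829013\right) \left(-3592673\right) = \left(585 + 829013\right) \left(-3592673\right) = 829598 \left(-3592673\right) = -2980474335454$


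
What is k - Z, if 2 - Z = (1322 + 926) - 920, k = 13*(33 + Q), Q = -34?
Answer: 1313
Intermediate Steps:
k = -13 (k = 13*(33 - 34) = 13*(-1) = -13)
Z = -1326 (Z = 2 - ((1322 + 926) - 920) = 2 - (2248 - 920) = 2 - 1*1328 = 2 - 1328 = -1326)
k - Z = -13 - 1*(-1326) = -13 + 1326 = 1313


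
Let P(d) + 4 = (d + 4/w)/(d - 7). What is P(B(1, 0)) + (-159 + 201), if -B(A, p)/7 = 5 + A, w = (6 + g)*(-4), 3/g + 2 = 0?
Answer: 17138/441 ≈ 38.862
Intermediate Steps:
g = -3/2 (g = 3/(-2 + 0) = 3/(-2) = 3*(-½) = -3/2 ≈ -1.5000)
w = -18 (w = (6 - 3/2)*(-4) = (9/2)*(-4) = -18)
B(A, p) = -35 - 7*A (B(A, p) = -7*(5 + A) = -35 - 7*A)
P(d) = -4 + (-2/9 + d)/(-7 + d) (P(d) = -4 + (d + 4/(-18))/(d - 7) = -4 + (d + 4*(-1/18))/(-7 + d) = -4 + (d - 2/9)/(-7 + d) = -4 + (-2/9 + d)/(-7 + d))
P(B(1, 0)) + (-159 + 201) = (250 - 27*(-35 - 7*1))/(9*(-7 + (-35 - 7*1))) + (-159 + 201) = (250 - 27*(-35 - 7))/(9*(-7 + (-35 - 7))) + 42 = (250 - 27*(-42))/(9*(-7 - 42)) + 42 = (⅑)*(250 + 1134)/(-49) + 42 = (⅑)*(-1/49)*1384 + 42 = -1384/441 + 42 = 17138/441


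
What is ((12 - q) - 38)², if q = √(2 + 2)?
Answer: 784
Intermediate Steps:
q = 2 (q = √4 = 2)
((12 - q) - 38)² = ((12 - 1*2) - 38)² = ((12 - 2) - 38)² = (10 - 38)² = (-28)² = 784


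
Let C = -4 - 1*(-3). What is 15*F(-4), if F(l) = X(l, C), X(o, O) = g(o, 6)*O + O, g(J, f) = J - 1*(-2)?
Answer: 15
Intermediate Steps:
g(J, f) = 2 + J (g(J, f) = J + 2 = 2 + J)
C = -1 (C = -4 + 3 = -1)
X(o, O) = O + O*(2 + o) (X(o, O) = (2 + o)*O + O = O*(2 + o) + O = O + O*(2 + o))
F(l) = -3 - l (F(l) = -(3 + l) = -3 - l)
15*F(-4) = 15*(-3 - 1*(-4)) = 15*(-3 + 4) = 15*1 = 15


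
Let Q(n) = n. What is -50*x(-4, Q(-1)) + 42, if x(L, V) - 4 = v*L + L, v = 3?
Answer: 642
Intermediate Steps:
x(L, V) = 4 + 4*L (x(L, V) = 4 + (3*L + L) = 4 + 4*L)
-50*x(-4, Q(-1)) + 42 = -50*(4 + 4*(-4)) + 42 = -50*(4 - 16) + 42 = -50*(-12) + 42 = 600 + 42 = 642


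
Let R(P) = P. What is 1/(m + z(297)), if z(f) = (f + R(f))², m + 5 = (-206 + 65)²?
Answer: 1/372712 ≈ 2.6830e-6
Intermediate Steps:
m = 19876 (m = -5 + (-206 + 65)² = -5 + (-141)² = -5 + 19881 = 19876)
z(f) = 4*f² (z(f) = (f + f)² = (2*f)² = 4*f²)
1/(m + z(297)) = 1/(19876 + 4*297²) = 1/(19876 + 4*88209) = 1/(19876 + 352836) = 1/372712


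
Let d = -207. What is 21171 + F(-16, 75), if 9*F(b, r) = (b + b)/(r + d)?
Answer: 6287795/297 ≈ 21171.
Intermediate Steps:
F(b, r) = 2*b/(9*(-207 + r)) (F(b, r) = ((b + b)/(r - 207))/9 = ((2*b)/(-207 + r))/9 = (2*b/(-207 + r))/9 = 2*b/(9*(-207 + r)))
21171 + F(-16, 75) = 21171 + (2/9)*(-16)/(-207 + 75) = 21171 + (2/9)*(-16)/(-132) = 21171 + (2/9)*(-16)*(-1/132) = 21171 + 8/297 = 6287795/297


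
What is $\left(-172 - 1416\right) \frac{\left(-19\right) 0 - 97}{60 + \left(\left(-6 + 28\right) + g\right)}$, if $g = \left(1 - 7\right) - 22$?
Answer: $\frac{77018}{27} \approx 2852.5$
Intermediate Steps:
$g = -28$ ($g = -6 - 22 = -28$)
$\left(-172 - 1416\right) \frac{\left(-19\right) 0 - 97}{60 + \left(\left(-6 + 28\right) + g\right)} = \left(-172 - 1416\right) \frac{\left(-19\right) 0 - 97}{60 + \left(\left(-6 + 28\right) - 28\right)} = - 1588 \frac{0 - 97}{60 + \left(22 - 28\right)} = - 1588 \left(- \frac{97}{60 - 6}\right) = - 1588 \left(- \frac{97}{54}\right) = - 1588 \left(\left(-97\right) \frac{1}{54}\right) = \left(-1588\right) \left(- \frac{97}{54}\right) = \frac{77018}{27}$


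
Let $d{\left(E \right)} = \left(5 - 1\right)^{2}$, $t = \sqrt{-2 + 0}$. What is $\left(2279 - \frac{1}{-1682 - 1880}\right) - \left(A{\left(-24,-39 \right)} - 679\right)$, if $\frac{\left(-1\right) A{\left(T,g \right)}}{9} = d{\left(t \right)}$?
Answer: $\frac{11049325}{3562} \approx 3102.0$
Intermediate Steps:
$t = i \sqrt{2}$ ($t = \sqrt{-2} = i \sqrt{2} \approx 1.4142 i$)
$d{\left(E \right)} = 16$ ($d{\left(E \right)} = 4^{2} = 16$)
$A{\left(T,g \right)} = -144$ ($A{\left(T,g \right)} = \left(-9\right) 16 = -144$)
$\left(2279 - \frac{1}{-1682 - 1880}\right) - \left(A{\left(-24,-39 \right)} - 679\right) = \left(2279 - \frac{1}{-1682 - 1880}\right) - \left(-144 - 679\right) = \left(2279 - \frac{1}{-3562}\right) - -823 = \left(2279 - - \frac{1}{3562}\right) + 823 = \left(2279 + \frac{1}{3562}\right) + 823 = \frac{8117799}{3562} + 823 = \frac{11049325}{3562}$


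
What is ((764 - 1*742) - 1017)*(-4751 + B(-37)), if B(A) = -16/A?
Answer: 174892145/37 ≈ 4.7268e+6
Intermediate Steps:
((764 - 1*742) - 1017)*(-4751 + B(-37)) = ((764 - 1*742) - 1017)*(-4751 - 16/(-37)) = ((764 - 742) - 1017)*(-4751 - 16*(-1/37)) = (22 - 1017)*(-4751 + 16/37) = -995*(-175771/37) = 174892145/37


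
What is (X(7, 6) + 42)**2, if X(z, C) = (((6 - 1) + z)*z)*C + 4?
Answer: 302500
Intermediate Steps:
X(z, C) = 4 + C*z*(5 + z) (X(z, C) = ((5 + z)*z)*C + 4 = (z*(5 + z))*C + 4 = C*z*(5 + z) + 4 = 4 + C*z*(5 + z))
(X(7, 6) + 42)**2 = ((4 + 6*7**2 + 5*6*7) + 42)**2 = ((4 + 6*49 + 210) + 42)**2 = ((4 + 294 + 210) + 42)**2 = (508 + 42)**2 = 550**2 = 302500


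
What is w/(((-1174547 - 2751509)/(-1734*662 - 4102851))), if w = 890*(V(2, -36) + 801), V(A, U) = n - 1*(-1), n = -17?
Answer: 1834221387675/1963028 ≈ 9.3438e+5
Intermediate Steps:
V(A, U) = -16 (V(A, U) = -17 - 1*(-1) = -17 + 1 = -16)
w = 698650 (w = 890*(-16 + 801) = 890*785 = 698650)
w/(((-1174547 - 2751509)/(-1734*662 - 4102851))) = 698650/(((-1174547 - 2751509)/(-1734*662 - 4102851))) = 698650/((-3926056/(-1147908 - 4102851))) = 698650/((-3926056/(-5250759))) = 698650/((-3926056*(-1/5250759))) = 698650/(3926056/5250759) = 698650*(5250759/3926056) = 1834221387675/1963028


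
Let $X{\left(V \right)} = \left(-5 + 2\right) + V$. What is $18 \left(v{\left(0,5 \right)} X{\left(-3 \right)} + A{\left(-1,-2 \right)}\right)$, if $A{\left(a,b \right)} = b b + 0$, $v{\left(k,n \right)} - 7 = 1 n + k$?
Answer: $-1224$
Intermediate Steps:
$v{\left(k,n \right)} = 7 + k + n$ ($v{\left(k,n \right)} = 7 + \left(1 n + k\right) = 7 + \left(n + k\right) = 7 + \left(k + n\right) = 7 + k + n$)
$A{\left(a,b \right)} = b^{2}$ ($A{\left(a,b \right)} = b^{2} + 0 = b^{2}$)
$X{\left(V \right)} = -3 + V$
$18 \left(v{\left(0,5 \right)} X{\left(-3 \right)} + A{\left(-1,-2 \right)}\right) = 18 \left(\left(7 + 0 + 5\right) \left(-3 - 3\right) + \left(-2\right)^{2}\right) = 18 \left(12 \left(-6\right) + 4\right) = 18 \left(-72 + 4\right) = 18 \left(-68\right) = -1224$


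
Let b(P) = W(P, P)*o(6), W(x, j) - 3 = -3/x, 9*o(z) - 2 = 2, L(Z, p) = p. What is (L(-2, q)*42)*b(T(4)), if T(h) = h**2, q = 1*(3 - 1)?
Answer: 105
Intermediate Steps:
q = 2 (q = 1*2 = 2)
o(z) = 4/9 (o(z) = 2/9 + (1/9)*2 = 2/9 + 2/9 = 4/9)
W(x, j) = 3 - 3/x
b(P) = 4/3 - 4/(3*P) (b(P) = (3 - 3/P)*(4/9) = 4/3 - 4/(3*P))
(L(-2, q)*42)*b(T(4)) = (2*42)*(4*(-1 + 4**2)/(3*(4**2))) = 84*((4/3)*(-1 + 16)/16) = 84*((4/3)*(1/16)*15) = 84*(5/4) = 105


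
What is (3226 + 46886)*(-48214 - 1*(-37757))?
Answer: -524021184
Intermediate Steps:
(3226 + 46886)*(-48214 - 1*(-37757)) = 50112*(-48214 + 37757) = 50112*(-10457) = -524021184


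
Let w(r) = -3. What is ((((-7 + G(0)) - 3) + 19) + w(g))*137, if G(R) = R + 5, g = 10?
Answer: 1507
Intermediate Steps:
G(R) = 5 + R
((((-7 + G(0)) - 3) + 19) + w(g))*137 = ((((-7 + (5 + 0)) - 3) + 19) - 3)*137 = ((((-7 + 5) - 3) + 19) - 3)*137 = (((-2 - 3) + 19) - 3)*137 = ((-5 + 19) - 3)*137 = (14 - 3)*137 = 11*137 = 1507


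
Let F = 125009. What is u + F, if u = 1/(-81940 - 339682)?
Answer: 52706544597/421622 ≈ 1.2501e+5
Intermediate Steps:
u = -1/421622 (u = 1/(-421622) = -1/421622 ≈ -2.3718e-6)
u + F = -1/421622 + 125009 = 52706544597/421622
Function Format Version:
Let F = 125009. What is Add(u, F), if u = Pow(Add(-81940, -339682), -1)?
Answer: Rational(52706544597, 421622) ≈ 1.2501e+5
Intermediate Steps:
u = Rational(-1, 421622) (u = Pow(-421622, -1) = Rational(-1, 421622) ≈ -2.3718e-6)
Add(u, F) = Add(Rational(-1, 421622), 125009) = Rational(52706544597, 421622)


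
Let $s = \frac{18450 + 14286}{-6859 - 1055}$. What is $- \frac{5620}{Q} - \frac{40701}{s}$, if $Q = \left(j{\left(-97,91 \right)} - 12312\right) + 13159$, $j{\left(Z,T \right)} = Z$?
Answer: $\frac{4023280153}{409200} \approx 9832.1$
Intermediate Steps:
$s = - \frac{5456}{1319}$ ($s = \frac{32736}{-7914} = 32736 \left(- \frac{1}{7914}\right) = - \frac{5456}{1319} \approx -4.1365$)
$Q = 750$ ($Q = \left(-97 - 12312\right) + 13159 = -12409 + 13159 = 750$)
$- \frac{5620}{Q} - \frac{40701}{s} = - \frac{5620}{750} - \frac{40701}{- \frac{5456}{1319}} = \left(-5620\right) \frac{1}{750} - - \frac{53684619}{5456} = - \frac{562}{75} + \frac{53684619}{5456} = \frac{4023280153}{409200}$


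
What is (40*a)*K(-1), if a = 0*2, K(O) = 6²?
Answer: 0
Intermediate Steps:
K(O) = 36
a = 0
(40*a)*K(-1) = (40*0)*36 = 0*36 = 0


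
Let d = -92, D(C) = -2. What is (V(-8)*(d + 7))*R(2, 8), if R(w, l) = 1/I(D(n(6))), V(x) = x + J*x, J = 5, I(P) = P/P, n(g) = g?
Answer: 4080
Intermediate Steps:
I(P) = 1
V(x) = 6*x (V(x) = x + 5*x = 6*x)
R(w, l) = 1 (R(w, l) = 1/1 = 1)
(V(-8)*(d + 7))*R(2, 8) = ((6*(-8))*(-92 + 7))*1 = -48*(-85)*1 = 4080*1 = 4080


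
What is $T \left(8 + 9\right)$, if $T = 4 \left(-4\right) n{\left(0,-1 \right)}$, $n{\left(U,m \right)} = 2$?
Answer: $-544$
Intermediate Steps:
$T = -32$ ($T = 4 \left(-4\right) 2 = \left(-16\right) 2 = -32$)
$T \left(8 + 9\right) = - 32 \left(8 + 9\right) = \left(-32\right) 17 = -544$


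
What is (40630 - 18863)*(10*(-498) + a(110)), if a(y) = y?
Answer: -106005290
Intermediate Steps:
(40630 - 18863)*(10*(-498) + a(110)) = (40630 - 18863)*(10*(-498) + 110) = 21767*(-4980 + 110) = 21767*(-4870) = -106005290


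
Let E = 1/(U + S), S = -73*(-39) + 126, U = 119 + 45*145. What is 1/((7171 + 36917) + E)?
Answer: 9617/423994297 ≈ 2.2682e-5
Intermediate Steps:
U = 6644 (U = 119 + 6525 = 6644)
S = 2973 (S = 2847 + 126 = 2973)
E = 1/9617 (E = 1/(6644 + 2973) = 1/9617 ≈ 0.00010398)
1/((7171 + 36917) + E) = 1/((7171 + 36917) + 1/9617) = 1/(44088 + 1/9617) = 1/(423994297/9617) = 9617/423994297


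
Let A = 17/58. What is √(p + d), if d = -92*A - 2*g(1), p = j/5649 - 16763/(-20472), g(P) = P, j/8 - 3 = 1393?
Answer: I*√8176284754904837046/558957252 ≈ 5.1156*I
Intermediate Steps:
j = 11168 (j = 24 + 8*1393 = 24 + 11144 = 11168)
p = 107775161/38548776 (p = 11168/5649 - 16763/(-20472) = 11168*(1/5649) - 16763*(-1/20472) = 11168/5649 + 16763/20472 = 107775161/38548776 ≈ 2.7958)
A = 17/58 (A = 17*(1/58) = 17/58 ≈ 0.29310)
d = -840/29 (d = -92*17/58 - 2*1 = -782/29 - 2 = -840/29 ≈ -28.966)
√(p + d) = √(107775161/38548776 - 840/29) = √(-29255492171/1117914504) = I*√8176284754904837046/558957252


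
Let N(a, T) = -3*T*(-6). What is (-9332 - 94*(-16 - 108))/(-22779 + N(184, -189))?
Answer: -2324/26181 ≈ -0.088767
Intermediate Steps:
N(a, T) = 18*T
(-9332 - 94*(-16 - 108))/(-22779 + N(184, -189)) = (-9332 - 94*(-16 - 108))/(-22779 + 18*(-189)) = (-9332 - 94*(-124))/(-22779 - 3402) = (-9332 + 11656)/(-26181) = 2324*(-1/26181) = -2324/26181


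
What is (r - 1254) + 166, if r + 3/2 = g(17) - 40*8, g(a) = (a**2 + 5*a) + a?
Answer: -2037/2 ≈ -1018.5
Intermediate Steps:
g(a) = a**2 + 6*a
r = 139/2 (r = -3/2 + (17*(6 + 17) - 40*8) = -3/2 + (17*23 - 320) = -3/2 + (391 - 320) = -3/2 + 71 = 139/2 ≈ 69.500)
(r - 1254) + 166 = (139/2 - 1254) + 166 = -2369/2 + 166 = -2037/2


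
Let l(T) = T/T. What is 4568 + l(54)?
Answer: 4569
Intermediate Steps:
l(T) = 1
4568 + l(54) = 4568 + 1 = 4569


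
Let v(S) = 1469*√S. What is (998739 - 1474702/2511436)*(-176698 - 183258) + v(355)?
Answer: -225716493461530478/627859 + 1469*√355 ≈ -3.5950e+11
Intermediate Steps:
(998739 - 1474702/2511436)*(-176698 - 183258) + v(355) = (998739 - 1474702/2511436)*(-176698 - 183258) + 1469*√355 = (998739 - 1474702*1/2511436)*(-359956) + 1469*√355 = (998739 - 737351/1255718)*(-359956) + 1469*√355 = (1254133802251/1255718)*(-359956) + 1469*√355 = -225716493461530478/627859 + 1469*√355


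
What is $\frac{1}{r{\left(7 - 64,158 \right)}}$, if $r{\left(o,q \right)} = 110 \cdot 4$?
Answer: $\frac{1}{440} \approx 0.0022727$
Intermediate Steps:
$r{\left(o,q \right)} = 440$
$\frac{1}{r{\left(7 - 64,158 \right)}} = \frac{1}{440}$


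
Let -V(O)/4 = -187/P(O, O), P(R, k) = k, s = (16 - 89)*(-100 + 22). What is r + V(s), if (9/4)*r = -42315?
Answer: -17847402/949 ≈ -18807.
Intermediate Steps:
s = 5694 (s = -73*(-78) = 5694)
r = -56420/3 (r = (4/9)*(-42315) = -56420/3 ≈ -18807.)
V(O) = 748/O (V(O) = -(-748)/O = 748/O)
r + V(s) = -56420/3 + 748/5694 = -56420/3 + 748*(1/5694) = -56420/3 + 374/2847 = -17847402/949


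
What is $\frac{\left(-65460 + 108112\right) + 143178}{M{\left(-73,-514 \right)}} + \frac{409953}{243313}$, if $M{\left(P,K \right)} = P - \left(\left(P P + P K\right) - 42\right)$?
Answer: $- \frac{1973946446}{745267719} \approx -2.6486$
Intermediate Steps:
$M{\left(P,K \right)} = 42 + P - P^{2} - K P$ ($M{\left(P,K \right)} = P - \left(\left(P^{2} + K P\right) - 42\right) = P - \left(-42 + P^{2} + K P\right) = 42 + P - P^{2} - K P$)
$\frac{\left(-65460 + 108112\right) + 143178}{M{\left(-73,-514 \right)}} + \frac{409953}{243313} = \frac{\left(-65460 + 108112\right) + 143178}{42 - 73 - \left(-73\right)^{2} - \left(-514\right) \left(-73\right)} + \frac{409953}{243313} = \frac{42652 + 143178}{42 - 73 - 5329 - 37522} + 409953 \cdot \frac{1}{243313} = \frac{185830}{42 - 73 - 5329 - 37522} + \frac{409953}{243313} = \frac{185830}{-42882} + \frac{409953}{243313} = 185830 \left(- \frac{1}{42882}\right) + \frac{409953}{243313} = - \frac{92915}{21441} + \frac{409953}{243313} = - \frac{1973946446}{745267719}$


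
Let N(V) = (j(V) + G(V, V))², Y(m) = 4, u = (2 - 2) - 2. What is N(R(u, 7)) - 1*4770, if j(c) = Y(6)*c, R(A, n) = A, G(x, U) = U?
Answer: -4670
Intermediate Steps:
u = -2 (u = 0 - 2 = -2)
j(c) = 4*c
N(V) = 25*V² (N(V) = (4*V + V)² = (5*V)² = 25*V²)
N(R(u, 7)) - 1*4770 = 25*(-2)² - 1*4770 = 25*4 - 4770 = 100 - 4770 = -4670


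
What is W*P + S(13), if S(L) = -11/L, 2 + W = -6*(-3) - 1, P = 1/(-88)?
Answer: -1163/1144 ≈ -1.0166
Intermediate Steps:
P = -1/88 ≈ -0.011364
W = 15 (W = -2 + (-6*(-3) - 1) = -2 + (18 - 1) = -2 + 17 = 15)
W*P + S(13) = 15*(-1/88) - 11/13 = -15/88 - 11*1/13 = -15/88 - 11/13 = -1163/1144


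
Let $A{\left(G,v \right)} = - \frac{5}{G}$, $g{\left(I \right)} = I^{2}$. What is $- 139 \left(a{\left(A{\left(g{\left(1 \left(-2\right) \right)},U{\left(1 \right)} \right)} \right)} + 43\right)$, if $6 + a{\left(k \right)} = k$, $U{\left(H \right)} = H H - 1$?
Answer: $- \frac{19877}{4} \approx -4969.3$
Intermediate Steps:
$U{\left(H \right)} = -1 + H^{2}$ ($U{\left(H \right)} = H^{2} - 1 = -1 + H^{2}$)
$a{\left(k \right)} = -6 + k$
$- 139 \left(a{\left(A{\left(g{\left(1 \left(-2\right) \right)},U{\left(1 \right)} \right)} \right)} + 43\right) = - 139 \left(\left(-6 - \frac{5}{\left(1 \left(-2\right)\right)^{2}}\right) + 43\right) = - 139 \left(\left(-6 - \frac{5}{\left(-2\right)^{2}}\right) + 43\right) = - 139 \left(\left(-6 - \frac{5}{4}\right) + 43\right) = - 139 \left(- \frac{29}{4} + 43\right) = \left(-139\right) \frac{143}{4} = - \frac{19877}{4}$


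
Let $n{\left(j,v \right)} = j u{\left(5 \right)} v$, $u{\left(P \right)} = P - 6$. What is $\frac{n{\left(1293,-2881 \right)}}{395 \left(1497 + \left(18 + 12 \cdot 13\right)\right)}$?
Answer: $\frac{1241711}{220015} \approx 5.6438$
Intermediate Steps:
$u{\left(P \right)} = -6 + P$ ($u{\left(P \right)} = P - 6 = -6 + P$)
$n{\left(j,v \right)} = - j v$ ($n{\left(j,v \right)} = j \left(-6 + 5\right) v = j \left(-1\right) v = - j v$)
$\frac{n{\left(1293,-2881 \right)}}{395 \left(1497 + \left(18 + 12 \cdot 13\right)\right)} = \frac{\left(-1\right) 1293 \left(-2881\right)}{395 \left(1497 + \left(18 + 12 \cdot 13\right)\right)} = \frac{3725133}{395 \left(1497 + \left(18 + 156\right)\right)} = \frac{3725133}{395 \left(1497 + 174\right)} = \frac{3725133}{395 \cdot 1671} = \frac{3725133}{660045} = 3725133 \cdot \frac{1}{660045} = \frac{1241711}{220015}$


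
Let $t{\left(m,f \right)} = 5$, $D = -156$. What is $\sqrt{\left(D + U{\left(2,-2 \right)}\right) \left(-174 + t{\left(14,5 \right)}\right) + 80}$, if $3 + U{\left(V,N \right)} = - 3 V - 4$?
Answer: $\sqrt{28641} \approx 169.24$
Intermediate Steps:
$U{\left(V,N \right)} = -7 - 3 V$ ($U{\left(V,N \right)} = -3 - \left(4 + 3 V\right) = -7 - 3 V$)
$\sqrt{\left(D + U{\left(2,-2 \right)}\right) \left(-174 + t{\left(14,5 \right)}\right) + 80} = \sqrt{\left(-156 - 13\right) \left(-174 + 5\right) + 80} = \sqrt{\left(-156 - 13\right) \left(-169\right) + 80} = \sqrt{\left(-169\right) \left(-169\right) + 80} = \sqrt{28561 + 80} = \sqrt{28641}$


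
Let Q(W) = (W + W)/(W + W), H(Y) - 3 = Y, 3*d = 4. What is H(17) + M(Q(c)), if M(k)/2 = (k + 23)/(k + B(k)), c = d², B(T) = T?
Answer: 44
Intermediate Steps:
d = 4/3 (d = (⅓)*4 = 4/3 ≈ 1.3333)
H(Y) = 3 + Y
c = 16/9 (c = (4/3)² = 16/9 ≈ 1.7778)
Q(W) = 1 (Q(W) = (2*W)/((2*W)) = (2*W)*(1/(2*W)) = 1)
M(k) = (23 + k)/k (M(k) = 2*((k + 23)/(k + k)) = 2*((23 + k)/((2*k))) = 2*((23 + k)*(1/(2*k))) = 2*((23 + k)/(2*k)) = (23 + k)/k)
H(17) + M(Q(c)) = (3 + 17) + (23 + 1)/1 = 20 + 1*24 = 20 + 24 = 44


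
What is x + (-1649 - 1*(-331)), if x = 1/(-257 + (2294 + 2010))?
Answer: -5333945/4047 ≈ -1318.0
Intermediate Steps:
x = 1/4047 (x = 1/(-257 + 4304) = 1/4047 ≈ 0.00024710)
x + (-1649 - 1*(-331)) = 1/4047 + (-1649 - 1*(-331)) = 1/4047 + (-1649 + 331) = 1/4047 - 1318 = -5333945/4047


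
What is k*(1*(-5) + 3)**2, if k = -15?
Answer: -60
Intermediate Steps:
k*(1*(-5) + 3)**2 = -15*(1*(-5) + 3)**2 = -15*(-5 + 3)**2 = -15*(-2)**2 = -15*4 = -60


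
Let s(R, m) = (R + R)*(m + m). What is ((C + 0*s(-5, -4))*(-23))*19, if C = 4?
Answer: -1748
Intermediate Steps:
s(R, m) = 4*R*m (s(R, m) = (2*R)*(2*m) = 4*R*m)
((C + 0*s(-5, -4))*(-23))*19 = ((4 + 0*(4*(-5)*(-4)))*(-23))*19 = ((4 + 0*80)*(-23))*19 = ((4 + 0)*(-23))*19 = (4*(-23))*19 = -92*19 = -1748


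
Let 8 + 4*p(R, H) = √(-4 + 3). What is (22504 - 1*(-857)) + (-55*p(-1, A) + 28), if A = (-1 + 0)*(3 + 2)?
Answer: 23499 - 55*I/4 ≈ 23499.0 - 13.75*I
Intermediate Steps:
A = -5 (A = -1*5 = -5)
p(R, H) = -2 + I/4 (p(R, H) = -2 + √(-4 + 3)/4 = -2 + √(-1)/4 = -2 + I/4)
(22504 - 1*(-857)) + (-55*p(-1, A) + 28) = (22504 - 1*(-857)) + (-55*(-2 + I/4) + 28) = (22504 + 857) + ((110 - 55*I/4) + 28) = 23361 + (138 - 55*I/4) = 23499 - 55*I/4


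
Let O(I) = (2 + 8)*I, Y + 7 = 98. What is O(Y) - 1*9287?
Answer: -8377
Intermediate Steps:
Y = 91 (Y = -7 + 98 = 91)
O(I) = 10*I
O(Y) - 1*9287 = 10*91 - 1*9287 = 910 - 9287 = -8377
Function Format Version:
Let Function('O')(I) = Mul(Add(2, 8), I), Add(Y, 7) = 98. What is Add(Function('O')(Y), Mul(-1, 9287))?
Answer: -8377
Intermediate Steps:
Y = 91 (Y = Add(-7, 98) = 91)
Function('O')(I) = Mul(10, I)
Add(Function('O')(Y), Mul(-1, 9287)) = Add(Mul(10, 91), Mul(-1, 9287)) = Add(910, -9287) = -8377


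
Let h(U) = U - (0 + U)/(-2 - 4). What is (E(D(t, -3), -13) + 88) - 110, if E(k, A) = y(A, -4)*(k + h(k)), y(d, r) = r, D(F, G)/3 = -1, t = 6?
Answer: 4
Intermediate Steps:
D(F, G) = -3 (D(F, G) = 3*(-1) = -3)
h(U) = 7*U/6 (h(U) = U - U/(-6) = U - U*(-1)/6 = U - (-1)*U/6 = U + U/6 = 7*U/6)
E(k, A) = -26*k/3 (E(k, A) = -4*(k + 7*k/6) = -26*k/3)
(E(D(t, -3), -13) + 88) - 110 = (-26/3*(-3) + 88) - 110 = (26 + 88) - 110 = 114 - 110 = 4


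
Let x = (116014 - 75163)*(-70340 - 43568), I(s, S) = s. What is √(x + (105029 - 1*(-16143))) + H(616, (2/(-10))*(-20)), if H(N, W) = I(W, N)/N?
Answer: 1/154 + 2*I*√1163283634 ≈ 0.0064935 + 68214.0*I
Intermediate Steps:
x = -4653255708 (x = 40851*(-113908) = -4653255708)
H(N, W) = W/N
√(x + (105029 - 1*(-16143))) + H(616, (2/(-10))*(-20)) = √(-4653255708 + (105029 - 1*(-16143))) + ((2/(-10))*(-20))/616 = √(-4653255708 + (105029 + 16143)) + ((2*(-⅒))*(-20))*(1/616) = √(-4653255708 + 121172) - ⅕*(-20)*(1/616) = √(-4653134536) + 4*(1/616) = 2*I*√1163283634 + 1/154 = 1/154 + 2*I*√1163283634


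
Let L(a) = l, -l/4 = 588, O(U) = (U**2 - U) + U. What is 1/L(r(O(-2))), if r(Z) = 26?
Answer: -1/2352 ≈ -0.00042517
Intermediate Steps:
O(U) = U**2
l = -2352 (l = -4*588 = -2352)
L(a) = -2352
1/L(r(O(-2))) = 1/(-2352) = -1/2352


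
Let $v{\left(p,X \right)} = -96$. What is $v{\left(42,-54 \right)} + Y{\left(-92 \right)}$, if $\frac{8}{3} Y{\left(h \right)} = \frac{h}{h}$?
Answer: $- \frac{765}{8} \approx -95.625$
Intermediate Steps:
$Y{\left(h \right)} = \frac{3}{8}$ ($Y{\left(h \right)} = \frac{3 \frac{h}{h}}{8} = \frac{3}{8} \cdot 1 = \frac{3}{8}$)
$v{\left(42,-54 \right)} + Y{\left(-92 \right)} = -96 + \frac{3}{8} = - \frac{765}{8}$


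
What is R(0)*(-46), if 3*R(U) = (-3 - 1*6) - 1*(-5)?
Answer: 184/3 ≈ 61.333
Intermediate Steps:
R(U) = -4/3 (R(U) = ((-3 - 1*6) - 1*(-5))/3 = ((-3 - 6) + 5)/3 = (-9 + 5)/3 = (1/3)*(-4) = -4/3)
R(0)*(-46) = -4/3*(-46) = 184/3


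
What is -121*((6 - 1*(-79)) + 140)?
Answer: -27225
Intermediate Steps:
-121*((6 - 1*(-79)) + 140) = -121*((6 + 79) + 140) = -121*(85 + 140) = -121*225 = -27225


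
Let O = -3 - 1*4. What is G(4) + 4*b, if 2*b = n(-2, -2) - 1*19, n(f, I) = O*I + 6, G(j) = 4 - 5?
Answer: 1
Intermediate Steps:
O = -7 (O = -3 - 4 = -7)
G(j) = -1
n(f, I) = 6 - 7*I (n(f, I) = -7*I + 6 = 6 - 7*I)
b = ½ (b = ((6 - 7*(-2)) - 1*19)/2 = ((6 + 14) - 19)/2 = (20 - 19)/2 = (½)*1 = ½ ≈ 0.50000)
G(4) + 4*b = -1 + 4*(½) = -1 + 2 = 1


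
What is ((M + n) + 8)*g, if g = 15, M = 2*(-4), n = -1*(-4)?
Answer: 60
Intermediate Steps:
n = 4
M = -8
((M + n) + 8)*g = ((-8 + 4) + 8)*15 = (-4 + 8)*15 = 4*15 = 60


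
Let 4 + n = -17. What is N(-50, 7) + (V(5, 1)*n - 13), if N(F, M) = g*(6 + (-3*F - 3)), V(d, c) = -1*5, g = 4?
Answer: 704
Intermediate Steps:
n = -21 (n = -4 - 17 = -21)
V(d, c) = -5
N(F, M) = 12 - 12*F (N(F, M) = 4*(6 + (-3*F - 3)) = 4*(6 + (-3 - 3*F)) = 4*(3 - 3*F) = 12 - 12*F)
N(-50, 7) + (V(5, 1)*n - 13) = (12 - 12*(-50)) + (-5*(-21) - 13) = (12 + 600) + (105 - 13) = 612 + 92 = 704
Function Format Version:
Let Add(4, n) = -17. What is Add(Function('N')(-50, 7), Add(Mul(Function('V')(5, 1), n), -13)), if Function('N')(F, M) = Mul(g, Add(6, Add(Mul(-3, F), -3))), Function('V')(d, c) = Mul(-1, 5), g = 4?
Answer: 704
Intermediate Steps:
n = -21 (n = Add(-4, -17) = -21)
Function('V')(d, c) = -5
Function('N')(F, M) = Add(12, Mul(-12, F)) (Function('N')(F, M) = Mul(4, Add(6, Add(Mul(-3, F), -3))) = Mul(4, Add(6, Add(-3, Mul(-3, F)))) = Mul(4, Add(3, Mul(-3, F))) = Add(12, Mul(-12, F)))
Add(Function('N')(-50, 7), Add(Mul(Function('V')(5, 1), n), -13)) = Add(Add(12, Mul(-12, -50)), Add(Mul(-5, -21), -13)) = Add(Add(12, 600), Add(105, -13)) = Add(612, 92) = 704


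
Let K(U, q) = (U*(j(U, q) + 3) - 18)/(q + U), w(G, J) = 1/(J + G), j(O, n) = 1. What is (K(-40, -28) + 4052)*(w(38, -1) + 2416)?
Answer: 12323450801/1258 ≈ 9.7961e+6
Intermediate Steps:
w(G, J) = 1/(G + J)
K(U, q) = (-18 + 4*U)/(U + q) (K(U, q) = (U*(1 + 3) - 18)/(q + U) = (U*4 - 18)/(U + q) = (4*U - 18)/(U + q) = (-18 + 4*U)/(U + q))
(K(-40, -28) + 4052)*(w(38, -1) + 2416) = (2*(-9 + 2*(-40))/(-40 - 28) + 4052)*(1/(38 - 1) + 2416) = (2*(-9 - 80)/(-68) + 4052)*(1/37 + 2416) = (2*(-1/68)*(-89) + 4052)*(1/37 + 2416) = (89/34 + 4052)*(89393/37) = (137857/34)*(89393/37) = 12323450801/1258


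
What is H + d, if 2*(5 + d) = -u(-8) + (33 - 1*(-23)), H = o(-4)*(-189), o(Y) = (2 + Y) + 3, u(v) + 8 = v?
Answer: -158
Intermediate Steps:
u(v) = -8 + v
o(Y) = 5 + Y
H = -189 (H = (5 - 4)*(-189) = 1*(-189) = -189)
d = 31 (d = -5 + (-(-8 - 8) + (33 - 1*(-23)))/2 = -5 + (-1*(-16) + (33 + 23))/2 = -5 + (16 + 56)/2 = -5 + (½)*72 = -5 + 36 = 31)
H + d = -189 + 31 = -158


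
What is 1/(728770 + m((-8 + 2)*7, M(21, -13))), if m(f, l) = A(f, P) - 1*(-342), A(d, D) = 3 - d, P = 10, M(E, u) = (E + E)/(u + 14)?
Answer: 1/729157 ≈ 1.3714e-6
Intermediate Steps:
M(E, u) = 2*E/(14 + u) (M(E, u) = (2*E)/(14 + u) = 2*E/(14 + u))
m(f, l) = 345 - f (m(f, l) = (3 - f) - 1*(-342) = (3 - f) + 342 = 345 - f)
1/(728770 + m((-8 + 2)*7, M(21, -13))) = 1/(728770 + (345 - (-8 + 2)*7)) = 1/(728770 + (345 - (-6)*7)) = 1/(728770 + (345 - 1*(-42))) = 1/(728770 + (345 + 42)) = 1/(728770 + 387) = 1/729157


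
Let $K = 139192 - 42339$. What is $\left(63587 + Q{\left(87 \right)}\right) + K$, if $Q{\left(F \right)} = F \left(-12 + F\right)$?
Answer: $166965$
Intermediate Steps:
$K = 96853$
$\left(63587 + Q{\left(87 \right)}\right) + K = \left(63587 + 87 \left(-12 + 87\right)\right) + 96853 = \left(63587 + 87 \cdot 75\right) + 96853 = \left(63587 + 6525\right) + 96853 = 70112 + 96853 = 166965$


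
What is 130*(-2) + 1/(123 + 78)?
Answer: -52259/201 ≈ -260.00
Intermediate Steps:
130*(-2) + 1/(123 + 78) = -260 + 1/201 = -52259/201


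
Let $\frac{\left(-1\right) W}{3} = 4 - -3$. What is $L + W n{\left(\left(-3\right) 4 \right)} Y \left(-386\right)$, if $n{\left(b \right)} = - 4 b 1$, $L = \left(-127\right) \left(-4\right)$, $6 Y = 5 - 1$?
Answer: $259900$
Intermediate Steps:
$Y = \frac{2}{3}$ ($Y = \frac{5 - 1}{6} = \frac{1}{6} \cdot 4 = \frac{2}{3} \approx 0.66667$)
$L = 508$
$n{\left(b \right)} = - 4 b$
$W = -21$ ($W = - 3 \left(4 - -3\right) = - 3 \left(4 + 3\right) = \left(-3\right) 7 = -21$)
$L + W n{\left(\left(-3\right) 4 \right)} Y \left(-386\right) = 508 + - 21 \left(- 4 \left(\left(-3\right) 4\right)\right) \frac{2}{3} \left(-386\right) = 508 + - 21 \left(\left(-4\right) \left(-12\right)\right) \frac{2}{3} \left(-386\right) = 508 + \left(-21\right) 48 \cdot \frac{2}{3} \left(-386\right) = 508 + \left(-1008\right) \frac{2}{3} \left(-386\right) = 508 - -259392 = 508 + 259392 = 259900$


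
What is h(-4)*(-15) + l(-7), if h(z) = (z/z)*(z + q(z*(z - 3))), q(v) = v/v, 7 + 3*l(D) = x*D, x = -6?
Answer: 170/3 ≈ 56.667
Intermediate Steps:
l(D) = -7/3 - 2*D (l(D) = -7/3 + (-6*D)/3 = -7/3 - 2*D)
q(v) = 1
h(z) = 1 + z (h(z) = (z/z)*(z + 1) = 1*(1 + z) = 1 + z)
h(-4)*(-15) + l(-7) = (1 - 4)*(-15) + (-7/3 - 2*(-7)) = -3*(-15) + (-7/3 + 14) = 45 + 35/3 = 170/3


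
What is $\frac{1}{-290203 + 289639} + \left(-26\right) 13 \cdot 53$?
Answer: $- \frac{10103497}{564} \approx -17914.0$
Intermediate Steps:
$\frac{1}{-290203 + 289639} + \left(-26\right) 13 \cdot 53 = \frac{1}{-564} - 17914 = - \frac{1}{564} - 17914 = - \frac{10103497}{564}$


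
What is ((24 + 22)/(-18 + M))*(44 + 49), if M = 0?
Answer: -713/3 ≈ -237.67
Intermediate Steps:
((24 + 22)/(-18 + M))*(44 + 49) = ((24 + 22)/(-18 + 0))*(44 + 49) = (46/(-18))*93 = (46*(-1/18))*93 = -23/9*93 = -713/3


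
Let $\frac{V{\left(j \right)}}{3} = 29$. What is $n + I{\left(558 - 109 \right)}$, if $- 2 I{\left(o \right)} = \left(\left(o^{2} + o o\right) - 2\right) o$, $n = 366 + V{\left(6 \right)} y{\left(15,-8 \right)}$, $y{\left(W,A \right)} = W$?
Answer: $-90516729$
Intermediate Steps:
$V{\left(j \right)} = 87$ ($V{\left(j \right)} = 3 \cdot 29 = 87$)
$n = 1671$ ($n = 366 + 87 \cdot 15 = 366 + 1305 = 1671$)
$I{\left(o \right)} = - \frac{o \left(-2 + 2 o^{2}\right)}{2}$ ($I{\left(o \right)} = - \frac{\left(\left(o^{2} + o o\right) - 2\right) o}{2} = - \frac{\left(\left(o^{2} + o^{2}\right) - 2\right) o}{2} = - \frac{\left(2 o^{2} - 2\right) o}{2} = - \frac{\left(-2 + 2 o^{2}\right) o}{2} = - \frac{o \left(-2 + 2 o^{2}\right)}{2}$)
$n + I{\left(558 - 109 \right)} = 1671 + \left(\left(558 - 109\right) - \left(558 - 109\right)^{3}\right) = 1671 + \left(449 - 449^{3}\right) = 1671 + \left(449 - 90518849\right) = 1671 - 90518400 = -90516729$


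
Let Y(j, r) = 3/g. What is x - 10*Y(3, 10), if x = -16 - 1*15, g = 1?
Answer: -61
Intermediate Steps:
Y(j, r) = 3 (Y(j, r) = 3/1 = 3*1 = 3)
x = -31 (x = -16 - 15 = -31)
x - 10*Y(3, 10) = -31 - 10*3 = -31 - 30 = -61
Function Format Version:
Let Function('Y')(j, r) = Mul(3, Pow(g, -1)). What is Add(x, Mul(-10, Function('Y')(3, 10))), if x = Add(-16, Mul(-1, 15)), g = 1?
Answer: -61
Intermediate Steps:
Function('Y')(j, r) = 3 (Function('Y')(j, r) = Mul(3, Pow(1, -1)) = Mul(3, 1) = 3)
x = -31 (x = Add(-16, -15) = -31)
Add(x, Mul(-10, Function('Y')(3, 10))) = Add(-31, Mul(-10, 3)) = Add(-31, -30) = -61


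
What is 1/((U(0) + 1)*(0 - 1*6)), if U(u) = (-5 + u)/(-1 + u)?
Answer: -1/36 ≈ -0.027778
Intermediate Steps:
U(u) = (-5 + u)/(-1 + u)
1/((U(0) + 1)*(0 - 1*6)) = 1/(((-5 + 0)/(-1 + 0) + 1)*(0 - 1*6)) = 1/((-5/(-1) + 1)*(0 - 6)) = 1/((-1*(-5) + 1)*(-6)) = 1/((5 + 1)*(-6)) = 1/(6*(-6)) = 1/(-36) = -1/36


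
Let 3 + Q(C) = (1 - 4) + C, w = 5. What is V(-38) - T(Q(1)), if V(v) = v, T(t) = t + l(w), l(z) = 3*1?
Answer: -36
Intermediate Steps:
l(z) = 3
Q(C) = -6 + C (Q(C) = -3 + ((1 - 4) + C) = -3 + (-3 + C) = -6 + C)
T(t) = 3 + t (T(t) = t + 3 = 3 + t)
V(-38) - T(Q(1)) = -38 - (3 + (-6 + 1)) = -38 - (3 - 5) = -38 - 1*(-2) = -38 + 2 = -36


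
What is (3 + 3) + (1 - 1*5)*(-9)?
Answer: 42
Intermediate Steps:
(3 + 3) + (1 - 1*5)*(-9) = 6 + (1 - 5)*(-9) = 6 - 4*(-9) = 6 + 36 = 42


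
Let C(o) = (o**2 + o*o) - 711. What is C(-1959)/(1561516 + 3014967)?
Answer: 7674651/4576483 ≈ 1.6770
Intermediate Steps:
C(o) = -711 + 2*o**2 (C(o) = (o**2 + o**2) - 711 = 2*o**2 - 711 = -711 + 2*o**2)
C(-1959)/(1561516 + 3014967) = (-711 + 2*(-1959)**2)/(1561516 + 3014967) = (-711 + 2*3837681)/4576483 = (-711 + 7675362)*(1/4576483) = 7674651*(1/4576483) = 7674651/4576483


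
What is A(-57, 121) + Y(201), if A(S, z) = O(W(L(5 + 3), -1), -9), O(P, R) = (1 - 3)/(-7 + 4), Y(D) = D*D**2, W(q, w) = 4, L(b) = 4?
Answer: 24361805/3 ≈ 8.1206e+6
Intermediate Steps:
Y(D) = D**3
O(P, R) = 2/3 (O(P, R) = -2/(-3) = -2*(-1/3) = 2/3)
A(S, z) = 2/3
A(-57, 121) + Y(201) = 2/3 + 201**3 = 2/3 + 8120601 = 24361805/3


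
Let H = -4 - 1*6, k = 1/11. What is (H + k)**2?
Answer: 11881/121 ≈ 98.190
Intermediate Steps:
k = 1/11 ≈ 0.090909
H = -10 (H = -4 - 6 = -10)
(H + k)**2 = (-10 + 1/11)**2 = (-109/11)**2 = 11881/121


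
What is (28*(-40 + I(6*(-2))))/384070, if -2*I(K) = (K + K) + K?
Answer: -308/192035 ≈ -0.0016039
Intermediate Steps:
I(K) = -3*K/2 (I(K) = -((K + K) + K)/2 = -(2*K + K)/2 = -3*K/2)
(28*(-40 + I(6*(-2))))/384070 = (28*(-40 - 9*(-2)))/384070 = (28*(-40 - 3/2*(-12)))*(1/384070) = (28*(-40 + 18))*(1/384070) = (28*(-22))*(1/384070) = -616*1/384070 = -308/192035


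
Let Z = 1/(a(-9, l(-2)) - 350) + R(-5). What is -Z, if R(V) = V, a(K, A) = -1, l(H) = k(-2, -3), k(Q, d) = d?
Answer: 1756/351 ≈ 5.0028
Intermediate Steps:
l(H) = -3
Z = -1756/351 (Z = 1/(-1 - 350) - 5 = 1/(-351) - 5 = -1/351 - 5 = -1756/351 ≈ -5.0028)
-Z = -1*(-1756/351) = 1756/351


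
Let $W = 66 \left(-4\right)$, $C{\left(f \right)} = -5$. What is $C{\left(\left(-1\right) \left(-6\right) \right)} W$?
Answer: $1320$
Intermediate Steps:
$W = -264$
$C{\left(\left(-1\right) \left(-6\right) \right)} W = \left(-5\right) \left(-264\right) = 1320$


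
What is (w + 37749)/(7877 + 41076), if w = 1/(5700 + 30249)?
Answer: 1357038802/1759811397 ≈ 0.77113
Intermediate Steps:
w = 1/35949 ≈ 2.7817e-5
(w + 37749)/(7877 + 41076) = (1/35949 + 37749)/(7877 + 41076) = (1357038802/35949)/48953 = (1357038802/35949)*(1/48953) = 1357038802/1759811397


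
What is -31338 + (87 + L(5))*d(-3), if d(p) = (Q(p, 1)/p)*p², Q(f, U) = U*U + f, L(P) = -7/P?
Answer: -154122/5 ≈ -30824.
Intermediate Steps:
Q(f, U) = f + U² (Q(f, U) = U² + f = f + U²)
d(p) = p*(1 + p) (d(p) = ((p + 1²)/p)*p² = ((p + 1)/p)*p² = ((1 + p)/p)*p² = p*(1 + p))
-31338 + (87 + L(5))*d(-3) = -31338 + (87 - 7/5)*(-3*(1 - 3)) = -31338 + (87 - 7*⅕)*(-3*(-2)) = -31338 + (87 - 7/5)*6 = -31338 + (428/5)*6 = -31338 + 2568/5 = -154122/5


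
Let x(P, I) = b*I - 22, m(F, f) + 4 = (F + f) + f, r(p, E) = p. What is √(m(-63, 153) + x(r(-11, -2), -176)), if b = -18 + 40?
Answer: I*√3655 ≈ 60.457*I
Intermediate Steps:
b = 22
m(F, f) = -4 + F + 2*f (m(F, f) = -4 + ((F + f) + f) = -4 + (F + 2*f) = -4 + F + 2*f)
x(P, I) = -22 + 22*I (x(P, I) = 22*I - 22 = -22 + 22*I)
√(m(-63, 153) + x(r(-11, -2), -176)) = √((-4 - 63 + 2*153) + (-22 + 22*(-176))) = √((-4 - 63 + 306) + (-22 - 3872)) = √(239 - 3894) = √(-3655) = I*√3655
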